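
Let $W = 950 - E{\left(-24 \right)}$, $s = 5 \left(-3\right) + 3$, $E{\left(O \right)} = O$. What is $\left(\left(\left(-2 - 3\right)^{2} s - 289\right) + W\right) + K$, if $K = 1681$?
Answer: $2066$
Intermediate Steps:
$s = -12$ ($s = -15 + 3 = -12$)
$W = 974$ ($W = 950 - -24 = 950 + 24 = 974$)
$\left(\left(\left(-2 - 3\right)^{2} s - 289\right) + W\right) + K = \left(\left(\left(-2 - 3\right)^{2} \left(-12\right) - 289\right) + 974\right) + 1681 = \left(\left(\left(-5\right)^{2} \left(-12\right) - 289\right) + 974\right) + 1681 = \left(\left(25 \left(-12\right) - 289\right) + 974\right) + 1681 = \left(\left(-300 - 289\right) + 974\right) + 1681 = \left(-589 + 974\right) + 1681 = 385 + 1681 = 2066$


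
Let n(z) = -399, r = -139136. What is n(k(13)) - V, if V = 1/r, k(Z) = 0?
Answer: -55515263/139136 ≈ -399.00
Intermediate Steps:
V = -1/139136 (V = 1/(-139136) = -1/139136 ≈ -7.1872e-6)
n(k(13)) - V = -399 - 1*(-1/139136) = -399 + 1/139136 = -55515263/139136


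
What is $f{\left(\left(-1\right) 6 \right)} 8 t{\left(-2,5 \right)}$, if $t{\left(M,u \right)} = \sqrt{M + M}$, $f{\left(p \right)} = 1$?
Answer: $16 i \approx 16.0 i$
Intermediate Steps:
$t{\left(M,u \right)} = \sqrt{2} \sqrt{M}$ ($t{\left(M,u \right)} = \sqrt{2 M} = \sqrt{2} \sqrt{M}$)
$f{\left(\left(-1\right) 6 \right)} 8 t{\left(-2,5 \right)} = 1 \cdot 8 \sqrt{2} \sqrt{-2} = 8 \sqrt{2} i \sqrt{2} = 8 \cdot 2 i = 16 i$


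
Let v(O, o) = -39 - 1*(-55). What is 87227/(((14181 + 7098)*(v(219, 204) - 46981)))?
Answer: -87227/999368235 ≈ -8.7282e-5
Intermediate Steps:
v(O, o) = 16 (v(O, o) = -39 + 55 = 16)
87227/(((14181 + 7098)*(v(219, 204) - 46981))) = 87227/(((14181 + 7098)*(16 - 46981))) = 87227/((21279*(-46965))) = 87227/(-999368235) = 87227*(-1/999368235) = -87227/999368235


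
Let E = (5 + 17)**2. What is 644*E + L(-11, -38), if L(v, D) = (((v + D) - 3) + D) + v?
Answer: 311595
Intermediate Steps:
L(v, D) = -3 + 2*D + 2*v (L(v, D) = (((D + v) - 3) + D) + v = ((-3 + D + v) + D) + v = (-3 + v + 2*D) + v = -3 + 2*D + 2*v)
E = 484 (E = 22**2 = 484)
644*E + L(-11, -38) = 644*484 + (-3 + 2*(-38) + 2*(-11)) = 311696 + (-3 - 76 - 22) = 311696 - 101 = 311595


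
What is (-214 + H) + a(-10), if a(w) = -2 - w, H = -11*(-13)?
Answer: -63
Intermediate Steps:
H = 143
(-214 + H) + a(-10) = (-214 + 143) + (-2 - 1*(-10)) = -71 + (-2 + 10) = -71 + 8 = -63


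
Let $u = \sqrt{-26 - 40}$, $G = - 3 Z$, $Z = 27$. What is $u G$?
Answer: $- 81 i \sqrt{66} \approx - 658.05 i$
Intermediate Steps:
$G = -81$ ($G = \left(-3\right) 27 = -81$)
$u = i \sqrt{66}$ ($u = \sqrt{-66} = i \sqrt{66} \approx 8.124 i$)
$u G = i \sqrt{66} \left(-81\right) = - 81 i \sqrt{66}$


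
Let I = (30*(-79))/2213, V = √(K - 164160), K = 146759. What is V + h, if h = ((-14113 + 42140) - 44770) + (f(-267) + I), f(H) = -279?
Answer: -37672056/2213 + I*√17401 ≈ -17023.0 + 131.91*I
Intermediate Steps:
V = I*√17401 (V = √(146759 - 164160) = √(-17401) = I*√17401 ≈ 131.91*I)
I = -2370/2213 (I = -2370*1/2213 = -2370/2213 ≈ -1.0709)
h = -37672056/2213 (h = ((-14113 + 42140) - 44770) + (-279 - 2370/2213) = (28027 - 44770) - 619797/2213 = -16743 - 619797/2213 = -37672056/2213 ≈ -17023.)
V + h = I*√17401 - 37672056/2213 = -37672056/2213 + I*√17401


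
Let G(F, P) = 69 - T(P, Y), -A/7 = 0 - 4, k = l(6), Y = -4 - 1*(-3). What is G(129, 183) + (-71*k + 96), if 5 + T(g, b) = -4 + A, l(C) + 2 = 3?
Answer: 75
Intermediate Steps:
Y = -1 (Y = -4 + 3 = -1)
l(C) = 1 (l(C) = -2 + 3 = 1)
k = 1
A = 28 (A = -7*(0 - 4) = -7*(-4) = 28)
T(g, b) = 19 (T(g, b) = -5 + (-4 + 28) = -5 + 24 = 19)
G(F, P) = 50 (G(F, P) = 69 - 1*19 = 69 - 19 = 50)
G(129, 183) + (-71*k + 96) = 50 + (-71*1 + 96) = 50 + (-71 + 96) = 50 + 25 = 75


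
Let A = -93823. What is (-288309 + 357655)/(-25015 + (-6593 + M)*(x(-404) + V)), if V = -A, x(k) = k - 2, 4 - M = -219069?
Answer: 69346/19849219145 ≈ 3.4936e-6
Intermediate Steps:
M = 219073 (M = 4 - 1*(-219069) = 4 + 219069 = 219073)
x(k) = -2 + k
V = 93823 (V = -1*(-93823) = 93823)
(-288309 + 357655)/(-25015 + (-6593 + M)*(x(-404) + V)) = (-288309 + 357655)/(-25015 + (-6593 + 219073)*((-2 - 404) + 93823)) = 69346/(-25015 + 212480*(-406 + 93823)) = 69346/(-25015 + 212480*93417) = 69346/(-25015 + 19849244160) = 69346/19849219145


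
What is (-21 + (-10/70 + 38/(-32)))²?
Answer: 6255001/12544 ≈ 498.65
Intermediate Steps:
(-21 + (-10/70 + 38/(-32)))² = (-21 + (-10*1/70 + 38*(-1/32)))² = (-21 + (-⅐ - 19/16))² = (-21 - 149/112)² = (-2501/112)² = 6255001/12544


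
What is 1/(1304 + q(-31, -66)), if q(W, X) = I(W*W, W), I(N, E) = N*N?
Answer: 1/924825 ≈ 1.0813e-6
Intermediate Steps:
I(N, E) = N**2
q(W, X) = W**4 (q(W, X) = (W*W)**2 = (W**2)**2 = W**4)
1/(1304 + q(-31, -66)) = 1/(1304 + (-31)**4) = 1/(1304 + 923521) = 1/924825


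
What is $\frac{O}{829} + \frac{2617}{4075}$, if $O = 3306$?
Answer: $\frac{15641443}{3378175} \approx 4.6301$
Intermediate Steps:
$\frac{O}{829} + \frac{2617}{4075} = \frac{3306}{829} + \frac{2617}{4075} = \frac{15641443}{3378175}$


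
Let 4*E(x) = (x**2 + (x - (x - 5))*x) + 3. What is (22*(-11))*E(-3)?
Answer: 363/2 ≈ 181.50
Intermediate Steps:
E(x) = 3/4 + x**2/4 + 5*x/4 (E(x) = ((x**2 + (x - (x - 5))*x) + 3)/4 = ((x**2 + (x - (-5 + x))*x) + 3)/4 = ((x**2 + (x + (5 - x))*x) + 3)/4 = ((x**2 + 5*x) + 3)/4 = (3 + x**2 + 5*x)/4 = 3/4 + x**2/4 + 5*x/4)
(22*(-11))*E(-3) = (22*(-11))*(3/4 + (1/4)*(-3)**2 + (5/4)*(-3)) = -242*(3/4 + (1/4)*9 - 15/4) = -242*(3/4 + 9/4 - 15/4) = -242*(-3/4) = 363/2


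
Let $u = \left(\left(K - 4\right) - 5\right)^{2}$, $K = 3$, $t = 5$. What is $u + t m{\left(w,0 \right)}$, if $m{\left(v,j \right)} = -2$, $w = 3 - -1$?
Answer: $26$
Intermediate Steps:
$w = 4$ ($w = 3 + 1 = 4$)
$u = 36$ ($u = \left(\left(3 - 4\right) - 5\right)^{2} = \left(-1 - 5\right)^{2} = \left(-6\right)^{2} = 36$)
$u + t m{\left(w,0 \right)} = 36 + 5 \left(-2\right) = 36 - 10 = 26$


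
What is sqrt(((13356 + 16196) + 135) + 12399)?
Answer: sqrt(42086) ≈ 205.15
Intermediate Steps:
sqrt(((13356 + 16196) + 135) + 12399) = sqrt((29552 + 135) + 12399) = sqrt(29687 + 12399) = sqrt(42086)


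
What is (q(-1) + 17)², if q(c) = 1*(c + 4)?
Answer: 400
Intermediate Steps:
q(c) = 4 + c (q(c) = 1*(4 + c) = 4 + c)
(q(-1) + 17)² = ((4 - 1) + 17)² = (3 + 17)² = 20² = 400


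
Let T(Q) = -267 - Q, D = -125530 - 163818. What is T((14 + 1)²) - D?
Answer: 288856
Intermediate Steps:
D = -289348
T((14 + 1)²) - D = (-267 - (14 + 1)²) - 1*(-289348) = (-267 - 1*15²) + 289348 = (-267 - 1*225) + 289348 = (-267 - 225) + 289348 = -492 + 289348 = 288856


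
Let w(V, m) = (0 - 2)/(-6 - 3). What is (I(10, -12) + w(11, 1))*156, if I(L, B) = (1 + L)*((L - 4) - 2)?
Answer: 20696/3 ≈ 6898.7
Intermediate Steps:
w(V, m) = 2/9 (w(V, m) = -2/(-9) = -2*(-⅑) = 2/9)
I(L, B) = (1 + L)*(-6 + L) (I(L, B) = (1 + L)*((-4 + L) - 2) = (1 + L)*(-6 + L))
(I(10, -12) + w(11, 1))*156 = ((-6 + 10² - 5*10) + 2/9)*156 = ((-6 + 100 - 50) + 2/9)*156 = (44 + 2/9)*156 = (398/9)*156 = 20696/3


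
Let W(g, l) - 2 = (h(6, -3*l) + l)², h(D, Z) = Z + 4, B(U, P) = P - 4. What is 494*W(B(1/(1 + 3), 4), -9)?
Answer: 240084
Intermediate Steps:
B(U, P) = -4 + P
h(D, Z) = 4 + Z
W(g, l) = 2 + (4 - 2*l)² (W(g, l) = 2 + ((4 - 3*l) + l)² = 2 + (4 - 2*l)²)
494*W(B(1/(1 + 3), 4), -9) = 494*(2 + 4*(-2 - 9)²) = 494*(2 + 4*(-11)²) = 494*(2 + 4*121) = 494*(2 + 484) = 494*486 = 240084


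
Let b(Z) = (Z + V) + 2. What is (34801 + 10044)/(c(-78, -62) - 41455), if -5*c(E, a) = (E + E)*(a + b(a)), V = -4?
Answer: -224225/226931 ≈ -0.98808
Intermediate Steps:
b(Z) = -2 + Z (b(Z) = (Z - 4) + 2 = (-4 + Z) + 2 = -2 + Z)
c(E, a) = -2*E*(-2 + 2*a)/5 (c(E, a) = -(E + E)*(a + (-2 + a))/5 = -2*E*(-2 + 2*a)/5)
(34801 + 10044)/(c(-78, -62) - 41455) = (34801 + 10044)/((⅘)*(-78)*(1 - 1*(-62)) - 41455) = 44845/((⅘)*(-78)*(1 + 62) - 41455) = 44845/((⅘)*(-78)*63 - 41455) = 44845/(-19656/5 - 41455) = 44845/(-226931/5) = 44845*(-5/226931) = -224225/226931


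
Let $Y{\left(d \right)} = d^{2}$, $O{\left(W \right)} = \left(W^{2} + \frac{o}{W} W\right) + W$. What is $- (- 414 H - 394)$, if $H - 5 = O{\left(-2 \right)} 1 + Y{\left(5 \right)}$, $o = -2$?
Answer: $12814$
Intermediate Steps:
$O{\left(W \right)} = -2 + W + W^{2}$ ($O{\left(W \right)} = \left(W^{2} + - \frac{2}{W} W\right) + W = \left(W^{2} - 2\right) + W = \left(-2 + W^{2}\right) + W = -2 + W + W^{2}$)
$H = 30$ ($H = 5 + \left(\left(-2 - 2 + \left(-2\right)^{2}\right) 1 + 5^{2}\right) = 5 + \left(\left(-2 - 2 + 4\right) 1 + 25\right) = 5 + \left(0 \cdot 1 + 25\right) = 5 + \left(0 + 25\right) = 5 + 25 = 30$)
$- (- 414 H - 394) = - (\left(-414\right) 30 - 394) = - (-12420 - 394) = \left(-1\right) \left(-12814\right) = 12814$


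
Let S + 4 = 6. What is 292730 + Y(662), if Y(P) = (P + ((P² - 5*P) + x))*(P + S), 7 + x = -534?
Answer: 289169250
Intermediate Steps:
x = -541 (x = -7 - 534 = -541)
S = 2 (S = -4 + 6 = 2)
Y(P) = (2 + P)*(-541 + P² - 4*P) (Y(P) = (P + ((P² - 5*P) - 541))*(P + 2) = (P + (-541 + P² - 5*P))*(2 + P) = (-541 + P² - 4*P)*(2 + P) = (2 + P)*(-541 + P² - 4*P))
292730 + Y(662) = 292730 + (-1082 + 662³ - 549*662 - 2*662²) = 292730 + (-1082 + 290117528 - 363438 - 2*438244) = 292730 + (-1082 + 290117528 - 363438 - 876488) = 292730 + 288876520 = 289169250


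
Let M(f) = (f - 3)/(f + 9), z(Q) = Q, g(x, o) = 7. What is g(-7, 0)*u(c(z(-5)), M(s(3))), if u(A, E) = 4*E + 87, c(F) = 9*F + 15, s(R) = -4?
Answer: 2849/5 ≈ 569.80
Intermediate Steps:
M(f) = (-3 + f)/(9 + f)
c(F) = 15 + 9*F
u(A, E) = 87 + 4*E
g(-7, 0)*u(c(z(-5)), M(s(3))) = 7*(87 + 4*((-3 - 4)/(9 - 4))) = 7*(87 + 4*(-7/5)) = 7*(87 - 28/5) = 7*(407/5) = 2849/5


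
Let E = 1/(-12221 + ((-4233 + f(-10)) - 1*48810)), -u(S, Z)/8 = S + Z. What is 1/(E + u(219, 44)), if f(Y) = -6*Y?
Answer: -65204/137189217 ≈ -0.00047529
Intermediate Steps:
u(S, Z) = -8*S - 8*Z (u(S, Z) = -8*(S + Z) = -8*S - 8*Z)
E = -1/65204 (E = 1/(-12221 + ((-4233 - 6*(-10)) - 1*48810)) = 1/(-12221 + ((-4233 + 60) - 48810)) = 1/(-12221 + (-4173 - 48810)) = 1/(-12221 - 52983) = 1/(-65204) = -1/65204 ≈ -1.5336e-5)
1/(E + u(219, 44)) = 1/(-1/65204 + (-8*219 - 8*44)) = 1/(-1/65204 + (-1752 - 352)) = 1/(-1/65204 - 2104) = 1/(-137189217/65204) = -65204/137189217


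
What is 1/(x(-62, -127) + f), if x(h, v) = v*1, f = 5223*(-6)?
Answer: -1/31465 ≈ -3.1781e-5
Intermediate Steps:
f = -31338
x(h, v) = v
1/(x(-62, -127) + f) = 1/(-127 - 31338) = 1/(-31465) = -1/31465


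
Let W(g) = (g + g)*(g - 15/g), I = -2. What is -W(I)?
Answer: 22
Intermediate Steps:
W(g) = 2*g*(g - 15/g) (W(g) = (2*g)*(g - 15/g) = 2*g*(g - 15/g))
-W(I) = -(-30 + 2*(-2)²) = -(-30 + 2*4) = -(-30 + 8) = -1*(-22) = 22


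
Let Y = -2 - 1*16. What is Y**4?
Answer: 104976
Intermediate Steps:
Y = -18 (Y = -2 - 16 = -18)
Y**4 = (-18)**4 = 104976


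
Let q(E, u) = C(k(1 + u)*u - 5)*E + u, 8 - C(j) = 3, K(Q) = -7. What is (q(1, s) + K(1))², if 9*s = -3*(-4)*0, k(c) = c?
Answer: 4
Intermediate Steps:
C(j) = 5 (C(j) = 8 - 1*3 = 8 - 3 = 5)
s = 0 (s = (-3*(-4)*0)/9 = (12*0)/9 = (⅑)*0 = 0)
q(E, u) = u + 5*E (q(E, u) = 5*E + u = u + 5*E)
(q(1, s) + K(1))² = ((0 + 5*1) - 7)² = ((0 + 5) - 7)² = (5 - 7)² = (-2)² = 4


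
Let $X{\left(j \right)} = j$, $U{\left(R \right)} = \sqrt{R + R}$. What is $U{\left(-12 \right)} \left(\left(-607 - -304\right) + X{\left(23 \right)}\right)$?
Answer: $- 560 i \sqrt{6} \approx - 1371.7 i$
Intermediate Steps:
$U{\left(R \right)} = \sqrt{2} \sqrt{R}$ ($U{\left(R \right)} = \sqrt{2 R} = \sqrt{2} \sqrt{R}$)
$U{\left(-12 \right)} \left(\left(-607 - -304\right) + X{\left(23 \right)}\right) = \sqrt{2} \sqrt{-12} \left(\left(-607 - -304\right) + 23\right) = \sqrt{2} \cdot 2 i \sqrt{3} \left(\left(-607 + 304\right) + 23\right) = 2 i \sqrt{6} \left(-303 + 23\right) = 2 i \sqrt{6} \left(-280\right) = - 560 i \sqrt{6}$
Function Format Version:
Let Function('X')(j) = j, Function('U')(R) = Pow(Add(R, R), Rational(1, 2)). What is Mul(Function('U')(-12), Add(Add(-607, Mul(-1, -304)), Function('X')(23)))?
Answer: Mul(-560, I, Pow(6, Rational(1, 2))) ≈ Mul(-1371.7, I)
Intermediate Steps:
Function('U')(R) = Mul(Pow(2, Rational(1, 2)), Pow(R, Rational(1, 2))) (Function('U')(R) = Pow(Mul(2, R), Rational(1, 2)) = Mul(Pow(2, Rational(1, 2)), Pow(R, Rational(1, 2))))
Mul(Function('U')(-12), Add(Add(-607, Mul(-1, -304)), Function('X')(23))) = Mul(Mul(Pow(2, Rational(1, 2)), Pow(-12, Rational(1, 2))), Add(Add(-607, Mul(-1, -304)), 23)) = Mul(Mul(Pow(2, Rational(1, 2)), Mul(2, I, Pow(3, Rational(1, 2)))), Add(Add(-607, 304), 23)) = Mul(Mul(2, I, Pow(6, Rational(1, 2))), Add(-303, 23)) = Mul(Mul(2, I, Pow(6, Rational(1, 2))), -280) = Mul(-560, I, Pow(6, Rational(1, 2)))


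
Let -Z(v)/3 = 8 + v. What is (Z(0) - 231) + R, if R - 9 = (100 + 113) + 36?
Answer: 3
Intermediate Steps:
Z(v) = -24 - 3*v (Z(v) = -3*(8 + v) = -24 - 3*v)
R = 258 (R = 9 + ((100 + 113) + 36) = 9 + (213 + 36) = 9 + 249 = 258)
(Z(0) - 231) + R = ((-24 - 3*0) - 231) + 258 = ((-24 + 0) - 231) + 258 = (-24 - 231) + 258 = -255 + 258 = 3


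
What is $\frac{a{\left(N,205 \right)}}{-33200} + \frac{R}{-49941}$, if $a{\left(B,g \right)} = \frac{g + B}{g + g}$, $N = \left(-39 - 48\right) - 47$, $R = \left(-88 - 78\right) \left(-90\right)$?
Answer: $- \frac{22596313979}{75532988000} \approx -0.29916$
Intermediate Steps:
$R = 14940$ ($R = \left(-166\right) \left(-90\right) = 14940$)
$N = -134$ ($N = -87 - 47 = -134$)
$a{\left(B,g \right)} = \frac{B + g}{2 g}$
$\frac{a{\left(N,205 \right)}}{-33200} + \frac{R}{-49941} = \frac{\frac{1}{2} \cdot \frac{1}{205} \left(-134 + 205\right)}{-33200} + \frac{14940}{-49941} = \frac{1}{2} \cdot \frac{1}{205} \cdot 71 \left(- \frac{1}{33200}\right) + 14940 \left(- \frac{1}{49941}\right) = \frac{71}{410} \left(- \frac{1}{33200}\right) - \frac{1660}{5549} = - \frac{71}{13612000} - \frac{1660}{5549} = - \frac{22596313979}{75532988000}$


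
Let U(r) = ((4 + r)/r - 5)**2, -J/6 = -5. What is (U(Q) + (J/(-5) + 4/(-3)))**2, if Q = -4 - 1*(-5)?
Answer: 484/9 ≈ 53.778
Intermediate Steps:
Q = 1 (Q = -4 + 5 = 1)
J = 30 (J = -6*(-5) = 30)
U(r) = (-5 + (4 + r)/r)**2 (U(r) = ((4 + r)/r - 5)**2 = (-5 + (4 + r)/r)**2)
(U(Q) + (J/(-5) + 4/(-3)))**2 = (16*(-1 + 1)**2/1**2 + (30/(-5) + 4/(-3)))**2 = (16*1*0**2 + (30*(-1/5) + 4*(-1/3)))**2 = (16*1*0 + (-6 - 4/3))**2 = (0 - 22/3)**2 = (-22/3)**2 = 484/9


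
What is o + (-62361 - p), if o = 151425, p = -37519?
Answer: 126583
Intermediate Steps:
o + (-62361 - p) = 151425 + (-62361 - 1*(-37519)) = 151425 + (-62361 + 37519) = 151425 - 24842 = 126583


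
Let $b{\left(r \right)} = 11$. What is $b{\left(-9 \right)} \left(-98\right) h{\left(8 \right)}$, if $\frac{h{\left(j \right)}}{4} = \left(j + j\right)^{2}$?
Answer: $-1103872$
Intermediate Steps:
$h{\left(j \right)} = 16 j^{2}$ ($h{\left(j \right)} = 4 \left(j + j\right)^{2} = 4 \left(2 j\right)^{2} = 4 \cdot 4 j^{2} = 16 j^{2}$)
$b{\left(-9 \right)} \left(-98\right) h{\left(8 \right)} = 11 \left(-98\right) 16 \cdot 8^{2} = - 1078 \cdot 16 \cdot 64 = \left(-1078\right) 1024 = -1103872$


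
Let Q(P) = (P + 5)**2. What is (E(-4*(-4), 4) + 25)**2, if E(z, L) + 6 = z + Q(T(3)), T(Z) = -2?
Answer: 1936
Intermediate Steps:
Q(P) = (5 + P)**2
E(z, L) = 3 + z (E(z, L) = -6 + (z + (5 - 2)**2) = -6 + (z + 3**2) = -6 + (z + 9) = -6 + (9 + z) = 3 + z)
(E(-4*(-4), 4) + 25)**2 = ((3 - 4*(-4)) + 25)**2 = ((3 + 16) + 25)**2 = (19 + 25)**2 = 44**2 = 1936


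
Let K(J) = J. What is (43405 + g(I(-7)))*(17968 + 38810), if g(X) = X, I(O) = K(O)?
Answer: 2464051644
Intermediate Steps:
I(O) = O
(43405 + g(I(-7)))*(17968 + 38810) = (43405 - 7)*(17968 + 38810) = 43398*56778 = 2464051644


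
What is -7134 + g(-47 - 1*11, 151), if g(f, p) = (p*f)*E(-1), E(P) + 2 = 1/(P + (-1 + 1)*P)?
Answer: 19140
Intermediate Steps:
E(P) = -2 + 1/P (E(P) = -2 + 1/(P + (-1 + 1)*P) = -2 + 1/(P + 0*P) = -2 + 1/(P + 0) = -2 + 1/P)
g(f, p) = -3*f*p (g(f, p) = (p*f)*(-2 + 1/(-1)) = (f*p)*(-2 - 1) = (f*p)*(-3) = -3*f*p)
-7134 + g(-47 - 1*11, 151) = -7134 - 3*(-47 - 1*11)*151 = -7134 - 3*(-47 - 11)*151 = -7134 - 3*(-58)*151 = -7134 + 26274 = 19140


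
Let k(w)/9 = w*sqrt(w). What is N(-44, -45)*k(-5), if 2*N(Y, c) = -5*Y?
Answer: -4950*I*sqrt(5) ≈ -11069.0*I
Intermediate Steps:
k(w) = 9*w**(3/2) (k(w) = 9*(w*sqrt(w)) = 9*w**(3/2))
N(Y, c) = -5*Y/2 (N(Y, c) = (-5*Y)/2 = -5*Y/2)
N(-44, -45)*k(-5) = (-5/2*(-44))*(9*(-5)**(3/2)) = 110*(9*(-5*I*sqrt(5))) = 110*(-45*I*sqrt(5)) = -4950*I*sqrt(5)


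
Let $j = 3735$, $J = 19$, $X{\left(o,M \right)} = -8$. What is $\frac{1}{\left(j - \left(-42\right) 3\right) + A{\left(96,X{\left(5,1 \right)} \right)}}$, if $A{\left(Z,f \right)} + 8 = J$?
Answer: $\frac{1}{3872} \approx 0.00025826$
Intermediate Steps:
$A{\left(Z,f \right)} = 11$ ($A{\left(Z,f \right)} = -8 + 19 = 11$)
$\frac{1}{\left(j - \left(-42\right) 3\right) + A{\left(96,X{\left(5,1 \right)} \right)}} = \frac{1}{\left(3735 - \left(-42\right) 3\right) + 11} = \frac{1}{\left(3735 - -126\right) + 11} = \frac{1}{\left(3735 + 126\right) + 11} = \frac{1}{3861 + 11} = \frac{1}{3872}$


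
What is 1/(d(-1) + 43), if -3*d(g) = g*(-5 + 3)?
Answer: 3/127 ≈ 0.023622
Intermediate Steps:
d(g) = 2*g/3 (d(g) = -g*(-5 + 3)/3 = -g*(-2)/3 = -(-2)*g/3 = 2*g/3)
1/(d(-1) + 43) = 1/((2/3)*(-1) + 43) = 1/(-2/3 + 43) = 1/(127/3) = 3/127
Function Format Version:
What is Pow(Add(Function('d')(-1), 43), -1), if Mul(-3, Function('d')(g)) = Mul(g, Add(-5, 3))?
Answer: Rational(3, 127) ≈ 0.023622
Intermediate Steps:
Function('d')(g) = Mul(Rational(2, 3), g) (Function('d')(g) = Mul(Rational(-1, 3), Mul(g, Add(-5, 3))) = Mul(Rational(-1, 3), Mul(g, -2)) = Mul(Rational(-1, 3), Mul(-2, g)) = Mul(Rational(2, 3), g))
Pow(Add(Function('d')(-1), 43), -1) = Pow(Add(Mul(Rational(2, 3), -1), 43), -1) = Pow(Add(Rational(-2, 3), 43), -1) = Pow(Rational(127, 3), -1) = Rational(3, 127)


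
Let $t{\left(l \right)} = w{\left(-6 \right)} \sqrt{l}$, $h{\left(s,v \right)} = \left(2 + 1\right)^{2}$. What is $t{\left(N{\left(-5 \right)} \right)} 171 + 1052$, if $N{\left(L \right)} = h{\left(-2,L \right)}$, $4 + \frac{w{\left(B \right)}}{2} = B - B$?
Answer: $-3052$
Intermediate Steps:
$w{\left(B \right)} = -8$ ($w{\left(B \right)} = -8 + 2 \left(B - B\right) = -8 + 2 \cdot 0 = -8 + 0 = -8$)
$h{\left(s,v \right)} = 9$ ($h{\left(s,v \right)} = 3^{2} = 9$)
$N{\left(L \right)} = 9$
$t{\left(l \right)} = - 8 \sqrt{l}$
$t{\left(N{\left(-5 \right)} \right)} 171 + 1052 = - 8 \sqrt{9} \cdot 171 + 1052 = \left(-8\right) 3 \cdot 171 + 1052 = \left(-24\right) 171 + 1052 = -4104 + 1052 = -3052$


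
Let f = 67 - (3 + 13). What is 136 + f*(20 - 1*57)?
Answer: -1751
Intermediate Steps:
f = 51 (f = 67 - 1*16 = 67 - 16 = 51)
136 + f*(20 - 1*57) = 136 + 51*(20 - 1*57) = 136 + 51*(20 - 57) = 136 + 51*(-37) = 136 - 1887 = -1751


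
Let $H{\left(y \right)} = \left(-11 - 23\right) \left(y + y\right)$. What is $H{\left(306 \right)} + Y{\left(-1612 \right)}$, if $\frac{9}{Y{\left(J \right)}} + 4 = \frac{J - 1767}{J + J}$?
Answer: $- \frac{6388992}{307} \approx -20811.0$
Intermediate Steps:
$H{\left(y \right)} = - 68 y$ ($H{\left(y \right)} = - 34 \cdot 2 y = - 68 y$)
$Y{\left(J \right)} = \frac{9}{-4 + \frac{-1767 + J}{2 J}}$ ($Y{\left(J \right)} = \frac{9}{-4 + \frac{J - 1767}{J + J}} = \frac{9}{-4 + \frac{-1767 + J}{2 J}}$)
$H{\left(306 \right)} + Y{\left(-1612 \right)} = \left(-68\right) 306 - - \frac{29016}{1767 + 7 \left(-1612\right)} = -20808 - - \frac{29016}{1767 - 11284} = -20808 - - \frac{29016}{-9517} = -20808 - \left(-29016\right) \left(- \frac{1}{9517}\right) = -20808 - \frac{936}{307} = - \frac{6388992}{307}$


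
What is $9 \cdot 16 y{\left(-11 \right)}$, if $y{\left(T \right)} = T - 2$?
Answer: $-1872$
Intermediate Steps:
$y{\left(T \right)} = -2 + T$
$9 \cdot 16 y{\left(-11 \right)} = 9 \cdot 16 \left(-2 - 11\right) = 144 \left(-13\right) = -1872$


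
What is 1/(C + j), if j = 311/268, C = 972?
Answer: 268/260807 ≈ 0.0010276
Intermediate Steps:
j = 311/268 (j = 311*(1/268) = 311/268 ≈ 1.1604)
1/(C + j) = 1/(972 + 311/268) = 1/(260807/268) = 268/260807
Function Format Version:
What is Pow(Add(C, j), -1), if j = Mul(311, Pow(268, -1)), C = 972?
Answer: Rational(268, 260807) ≈ 0.0010276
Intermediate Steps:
j = Rational(311, 268) (j = Mul(311, Rational(1, 268)) = Rational(311, 268) ≈ 1.1604)
Pow(Add(C, j), -1) = Pow(Add(972, Rational(311, 268)), -1) = Pow(Rational(260807, 268), -1) = Rational(268, 260807)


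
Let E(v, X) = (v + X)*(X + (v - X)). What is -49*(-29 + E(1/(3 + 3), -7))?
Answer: 53165/36 ≈ 1476.8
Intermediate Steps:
E(v, X) = v*(X + v) (E(v, X) = (X + v)*v = v*(X + v))
-49*(-29 + E(1/(3 + 3), -7)) = -49*(-29 + (-7 + 1/(3 + 3))/(3 + 3)) = -49*(-29 + (-7 + 1/6)/6) = -49*(-29 + (-7 + ⅙)/6) = -49*(-29 + (⅙)*(-41/6)) = -49*(-29 - 41/36) = -49*(-1085/36) = 53165/36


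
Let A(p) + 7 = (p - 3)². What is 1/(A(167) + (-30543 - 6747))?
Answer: -1/10401 ≈ -9.6145e-5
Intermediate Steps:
A(p) = -7 + (-3 + p)² (A(p) = -7 + (p - 3)² = -7 + (-3 + p)²)
1/(A(167) + (-30543 - 6747)) = 1/((-7 + (-3 + 167)²) + (-30543 - 6747)) = 1/((-7 + 164²) - 37290) = 1/((-7 + 26896) - 37290) = 1/(26889 - 37290) = 1/(-10401) = -1/10401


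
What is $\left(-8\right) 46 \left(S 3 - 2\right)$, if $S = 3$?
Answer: $-2576$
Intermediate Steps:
$\left(-8\right) 46 \left(S 3 - 2\right) = \left(-8\right) 46 \left(3 \cdot 3 - 2\right) = - 368 \left(9 - 2\right) = \left(-368\right) 7 = -2576$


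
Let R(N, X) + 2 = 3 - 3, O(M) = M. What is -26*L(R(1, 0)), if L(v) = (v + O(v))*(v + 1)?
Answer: -104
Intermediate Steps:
R(N, X) = -2 (R(N, X) = -2 + (3 - 3) = -2 + 0 = -2)
L(v) = 2*v*(1 + v) (L(v) = (v + v)*(v + 1) = (2*v)*(1 + v) = 2*v*(1 + v))
-26*L(R(1, 0)) = -52*(-2)*(1 - 2) = -52*(-2)*(-1) = -26*4 = -104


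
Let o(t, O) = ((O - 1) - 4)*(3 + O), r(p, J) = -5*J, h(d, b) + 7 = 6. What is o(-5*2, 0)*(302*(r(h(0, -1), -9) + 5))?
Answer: -226500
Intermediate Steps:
h(d, b) = -1 (h(d, b) = -7 + 6 = -1)
o(t, O) = (-5 + O)*(3 + O) (o(t, O) = ((-1 + O) - 4)*(3 + O) = (-5 + O)*(3 + O))
o(-5*2, 0)*(302*(r(h(0, -1), -9) + 5)) = (-15 + 0² - 2*0)*(302*(-5*(-9) + 5)) = (-15 + 0 + 0)*(302*(45 + 5)) = -4530*50 = -15*15100 = -226500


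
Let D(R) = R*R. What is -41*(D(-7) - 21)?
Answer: -1148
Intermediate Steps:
D(R) = R**2
-41*(D(-7) - 21) = -41*((-7)**2 - 21) = -41*(49 - 21) = -41*28 = -1148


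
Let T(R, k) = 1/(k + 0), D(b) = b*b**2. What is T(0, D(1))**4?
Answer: 1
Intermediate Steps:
D(b) = b**3
T(R, k) = 1/k
T(0, D(1))**4 = (1/(1**3))**4 = (1/1)**4 = 1**4 = 1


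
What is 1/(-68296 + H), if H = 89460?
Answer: 1/21164 ≈ 4.7250e-5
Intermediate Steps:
1/(-68296 + H) = 1/(-68296 + 89460) = 1/21164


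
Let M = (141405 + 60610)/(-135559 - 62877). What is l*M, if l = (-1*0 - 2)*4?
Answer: 404030/49609 ≈ 8.1443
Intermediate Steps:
M = -202015/198436 (M = 202015/(-198436) = 202015*(-1/198436) = -202015/198436 ≈ -1.0180)
l = -8 (l = (0 - 2)*4 = -2*4 = -8)
l*M = -8*(-202015/198436) = 404030/49609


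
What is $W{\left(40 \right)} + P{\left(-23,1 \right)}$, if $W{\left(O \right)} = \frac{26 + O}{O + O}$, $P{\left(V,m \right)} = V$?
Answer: $- \frac{887}{40} \approx -22.175$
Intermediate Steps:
$W{\left(O \right)} = \frac{26 + O}{2 O}$
$W{\left(40 \right)} + P{\left(-23,1 \right)} = \frac{26 + 40}{2 \cdot 40} - 23 = \frac{1}{2} \cdot \frac{1}{40} \cdot 66 - 23 = \frac{33}{40} - 23 = - \frac{887}{40}$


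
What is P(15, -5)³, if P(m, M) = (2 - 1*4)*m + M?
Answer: -42875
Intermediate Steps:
P(m, M) = M - 2*m (P(m, M) = (2 - 4)*m + M = -2*m + M = M - 2*m)
P(15, -5)³ = (-5 - 2*15)³ = (-5 - 30)³ = (-35)³ = -42875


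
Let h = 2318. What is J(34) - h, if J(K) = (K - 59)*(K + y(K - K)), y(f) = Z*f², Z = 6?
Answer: -3168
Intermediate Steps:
y(f) = 6*f²
J(K) = K*(-59 + K) (J(K) = (K - 59)*(K + 6*(K - K)²) = (-59 + K)*(K + 6*0²) = (-59 + K)*(K + 6*0) = (-59 + K)*(K + 0) = (-59 + K)*K = K*(-59 + K))
J(34) - h = 34*(-59 + 34) - 1*2318 = 34*(-25) - 2318 = -850 - 2318 = -3168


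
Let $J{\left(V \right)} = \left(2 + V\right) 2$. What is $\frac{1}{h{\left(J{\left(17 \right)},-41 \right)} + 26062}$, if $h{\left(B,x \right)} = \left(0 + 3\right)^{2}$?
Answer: $\frac{1}{26071} \approx 3.8357 \cdot 10^{-5}$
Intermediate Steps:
$J{\left(V \right)} = 4 + 2 V$
$h{\left(B,x \right)} = 9$ ($h{\left(B,x \right)} = 3^{2} = 9$)
$\frac{1}{h{\left(J{\left(17 \right)},-41 \right)} + 26062} = \frac{1}{9 + 26062} = \frac{1}{26071}$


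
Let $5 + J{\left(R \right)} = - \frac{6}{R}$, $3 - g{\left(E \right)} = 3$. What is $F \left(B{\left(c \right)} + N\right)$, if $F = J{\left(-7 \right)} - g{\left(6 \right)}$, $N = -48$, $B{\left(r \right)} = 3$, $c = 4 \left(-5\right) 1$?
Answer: $\frac{1305}{7} \approx 186.43$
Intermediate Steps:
$g{\left(E \right)} = 0$ ($g{\left(E \right)} = 3 - 3 = 0$)
$c = -20$ ($c = \left(-20\right) 1 = -20$)
$J{\left(R \right)} = -5 - \frac{6}{R}$
$F = - \frac{29}{7}$ ($F = \left(-5 - \frac{6}{-7}\right) - 0 = \left(-5 - - \frac{6}{7}\right) + 0 = \left(-5 + \frac{6}{7}\right) + 0 = - \frac{29}{7} + 0 = - \frac{29}{7} \approx -4.1429$)
$F \left(B{\left(c \right)} + N\right) = - \frac{29 \left(3 - 48\right)}{7} = \left(- \frac{29}{7}\right) \left(-45\right) = \frac{1305}{7}$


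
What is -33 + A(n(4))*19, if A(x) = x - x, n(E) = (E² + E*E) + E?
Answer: -33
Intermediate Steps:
n(E) = E + 2*E² (n(E) = (E² + E²) + E = 2*E² + E = E + 2*E²)
A(x) = 0
-33 + A(n(4))*19 = -33 + 0*19 = -33 + 0 = -33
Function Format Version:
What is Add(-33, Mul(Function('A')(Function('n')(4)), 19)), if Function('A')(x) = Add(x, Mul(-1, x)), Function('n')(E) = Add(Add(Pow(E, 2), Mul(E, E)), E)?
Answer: -33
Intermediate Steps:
Function('n')(E) = Add(E, Mul(2, Pow(E, 2))) (Function('n')(E) = Add(Add(Pow(E, 2), Pow(E, 2)), E) = Add(Mul(2, Pow(E, 2)), E) = Add(E, Mul(2, Pow(E, 2))))
Function('A')(x) = 0
Add(-33, Mul(Function('A')(Function('n')(4)), 19)) = Add(-33, Mul(0, 19)) = Add(-33, 0) = -33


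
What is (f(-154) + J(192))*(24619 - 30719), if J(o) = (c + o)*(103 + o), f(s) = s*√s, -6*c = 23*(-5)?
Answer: -1139983250/3 + 939400*I*√154 ≈ -3.7999e+8 + 1.1658e+7*I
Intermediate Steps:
c = 115/6 (c = -23*(-5)/6 = -⅙*(-115) = 115/6 ≈ 19.167)
f(s) = s^(3/2)
J(o) = (103 + o)*(115/6 + o) (J(o) = (115/6 + o)*(103 + o) = (103 + o)*(115/6 + o))
(f(-154) + J(192))*(24619 - 30719) = ((-154)^(3/2) + (11845/6 + 192² + (733/6)*192))*(24619 - 30719) = (-154*I*√154 + (11845/6 + 36864 + 23456))*(-6100) = (-154*I*√154 + 373765/6)*(-6100) = (373765/6 - 154*I*√154)*(-6100) = -1139983250/3 + 939400*I*√154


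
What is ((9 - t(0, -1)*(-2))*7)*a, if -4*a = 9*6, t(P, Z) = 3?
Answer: -2835/2 ≈ -1417.5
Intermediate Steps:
a = -27/2 (a = -9*6/4 = -¼*54 = -27/2 ≈ -13.500)
((9 - t(0, -1)*(-2))*7)*a = ((9 - 3*(-2))*7)*(-27/2) = ((9 - 1*(-6))*7)*(-27/2) = ((9 + 6)*7)*(-27/2) = (15*7)*(-27/2) = 105*(-27/2) = -2835/2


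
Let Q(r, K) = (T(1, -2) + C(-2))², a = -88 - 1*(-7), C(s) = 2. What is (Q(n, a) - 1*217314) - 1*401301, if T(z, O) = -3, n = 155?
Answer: -618614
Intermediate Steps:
a = -81 (a = -88 + 7 = -81)
Q(r, K) = 1 (Q(r, K) = (-3 + 2)² = (-1)² = 1)
(Q(n, a) - 1*217314) - 1*401301 = (1 - 1*217314) - 1*401301 = (1 - 217314) - 401301 = -217313 - 401301 = -618614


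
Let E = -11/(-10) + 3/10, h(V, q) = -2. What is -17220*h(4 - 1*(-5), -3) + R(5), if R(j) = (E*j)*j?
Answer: 34475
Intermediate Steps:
E = 7/5 (E = -11*(-1/10) + 3*(1/10) = 11/10 + 3/10 = 7/5 ≈ 1.4000)
R(j) = 7*j**2/5 (R(j) = (7*j/5)*j = 7*j**2/5)
-17220*h(4 - 1*(-5), -3) + R(5) = -17220*(-2) + (7/5)*5**2 = -492*(-70) + (7/5)*25 = 34440 + 35 = 34475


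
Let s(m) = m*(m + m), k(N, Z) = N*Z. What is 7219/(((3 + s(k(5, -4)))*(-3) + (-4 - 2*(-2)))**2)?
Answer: 7219/5803281 ≈ 0.0012440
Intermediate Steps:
s(m) = 2*m**2 (s(m) = m*(2*m) = 2*m**2)
7219/(((3 + s(k(5, -4)))*(-3) + (-4 - 2*(-2)))**2) = 7219/(((3 + 2*(5*(-4))**2)*(-3) + (-4 - 2*(-2)))**2) = 7219/(((3 + 2*(-20)**2)*(-3) + (-4 + 4))**2) = 7219/(((3 + 2*400)*(-3) + 0)**2) = 7219/(((3 + 800)*(-3) + 0)**2) = 7219/((803*(-3) + 0)**2) = 7219/((-2409 + 0)**2) = 7219/((-2409)**2) = 7219/5803281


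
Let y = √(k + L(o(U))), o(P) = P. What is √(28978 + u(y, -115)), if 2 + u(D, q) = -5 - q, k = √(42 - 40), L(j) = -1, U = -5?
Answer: √29086 ≈ 170.55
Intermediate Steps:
k = √2 ≈ 1.4142
y = √(-1 + √2) (y = √(√2 - 1) = √(-1 + √2) ≈ 0.64359)
u(D, q) = -7 - q (u(D, q) = -2 + (-5 - q) = -7 - q)
√(28978 + u(y, -115)) = √(28978 + (-7 - 1*(-115))) = √(28978 + (-7 + 115)) = √(28978 + 108) = √29086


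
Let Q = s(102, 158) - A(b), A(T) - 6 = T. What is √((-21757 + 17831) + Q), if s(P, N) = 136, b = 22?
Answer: I*√3818 ≈ 61.79*I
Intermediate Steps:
A(T) = 6 + T
Q = 108 (Q = 136 - (6 + 22) = 136 - 1*28 = 136 - 28 = 108)
√((-21757 + 17831) + Q) = √((-21757 + 17831) + 108) = √(-3926 + 108) = √(-3818) = I*√3818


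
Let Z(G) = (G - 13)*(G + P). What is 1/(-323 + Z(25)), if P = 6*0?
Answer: -1/23 ≈ -0.043478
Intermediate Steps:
P = 0
Z(G) = G*(-13 + G) (Z(G) = (G - 13)*(G + 0) = (-13 + G)*G = G*(-13 + G))
1/(-323 + Z(25)) = 1/(-323 + 25*(-13 + 25)) = 1/(-323 + 25*12) = 1/(-323 + 300) = 1/(-23) = -1/23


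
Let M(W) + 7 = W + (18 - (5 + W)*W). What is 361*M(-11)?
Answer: -23826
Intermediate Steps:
M(W) = 11 + W - W*(5 + W) (M(W) = -7 + (W + (18 - (5 + W)*W)) = -7 + (W + (18 - W*(5 + W))) = -7 + (18 + W - W*(5 + W)) = 11 + W - W*(5 + W))
361*M(-11) = 361*(11 - 1*(-11)² - 4*(-11)) = 361*(11 - 1*121 + 44) = 361*(11 - 121 + 44) = 361*(-66) = -23826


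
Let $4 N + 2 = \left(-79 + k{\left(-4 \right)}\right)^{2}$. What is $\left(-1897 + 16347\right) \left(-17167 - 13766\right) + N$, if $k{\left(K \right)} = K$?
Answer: $- \frac{1787920513}{4} \approx -4.4698 \cdot 10^{8}$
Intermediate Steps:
$N = \frac{6887}{4}$ ($N = - \frac{1}{2} + \frac{\left(-79 - 4\right)^{2}}{4} = - \frac{1}{2} + \frac{\left(-83\right)^{2}}{4} = - \frac{1}{2} + \frac{1}{4} \cdot 6889 = - \frac{1}{2} + \frac{6889}{4} = \frac{6887}{4} \approx 1721.8$)
$\left(-1897 + 16347\right) \left(-17167 - 13766\right) + N = \left(-1897 + 16347\right) \left(-17167 - 13766\right) + \frac{6887}{4} = 14450 \left(-30933\right) + \frac{6887}{4} = -446981850 + \frac{6887}{4} = - \frac{1787920513}{4}$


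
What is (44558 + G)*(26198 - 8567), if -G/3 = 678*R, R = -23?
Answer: 1610415540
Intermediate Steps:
G = 46782 (G = -2034*(-23) = -3*(-15594) = 46782)
(44558 + G)*(26198 - 8567) = (44558 + 46782)*(26198 - 8567) = 91340*17631 = 1610415540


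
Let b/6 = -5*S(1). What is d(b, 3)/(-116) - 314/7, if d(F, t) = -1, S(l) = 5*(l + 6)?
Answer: -36417/812 ≈ -44.849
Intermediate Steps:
S(l) = 30 + 5*l (S(l) = 5*(6 + l) = 30 + 5*l)
b = -1050 (b = 6*(-5*(30 + 5*1)) = 6*(-5*(30 + 5)) = 6*(-5*35) = 6*(-175) = -1050)
d(b, 3)/(-116) - 314/7 = -1/(-116) - 314/7 = -1*(-1/116) - 314*⅐ = 1/116 - 314/7 = -36417/812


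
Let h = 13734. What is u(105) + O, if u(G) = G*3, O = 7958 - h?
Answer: -5461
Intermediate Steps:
O = -5776 (O = 7958 - 1*13734 = 7958 - 13734 = -5776)
u(G) = 3*G
u(105) + O = 3*105 - 5776 = 315 - 5776 = -5461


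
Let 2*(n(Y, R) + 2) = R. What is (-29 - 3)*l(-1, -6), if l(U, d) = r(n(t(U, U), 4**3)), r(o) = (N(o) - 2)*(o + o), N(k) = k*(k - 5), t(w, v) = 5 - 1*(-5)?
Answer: -1436160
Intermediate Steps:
t(w, v) = 10 (t(w, v) = 5 + 5 = 10)
N(k) = k*(-5 + k)
n(Y, R) = -2 + R/2
r(o) = 2*o*(-2 + o*(-5 + o)) (r(o) = (o*(-5 + o) - 2)*(o + o) = (-2 + o*(-5 + o))*(2*o) = 2*o*(-2 + o*(-5 + o)))
l(U, d) = 44880 (l(U, d) = 2*(-2 + (1/2)*4**3)*(-2 + (-2 + (1/2)*4**3)*(-5 + (-2 + (1/2)*4**3))) = 2*(-2 + (1/2)*64)*(-2 + (-2 + (1/2)*64)*(-5 + (-2 + (1/2)*64))) = 2*(-2 + 32)*(-2 + (-2 + 32)*(-5 + (-2 + 32))) = 2*30*(-2 + 30*(-5 + 30)) = 2*30*(-2 + 30*25) = 2*30*(-2 + 750) = 2*30*748 = 44880)
(-29 - 3)*l(-1, -6) = (-29 - 3)*44880 = -32*44880 = -1436160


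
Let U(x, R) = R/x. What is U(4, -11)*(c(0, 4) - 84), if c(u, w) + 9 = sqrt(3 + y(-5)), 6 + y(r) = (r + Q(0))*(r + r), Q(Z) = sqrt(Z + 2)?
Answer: 1023/4 - 11*sqrt(47 - 10*sqrt(2))/4 ≈ 239.99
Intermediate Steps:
Q(Z) = sqrt(2 + Z)
y(r) = -6 + 2*r*(r + sqrt(2)) (y(r) = -6 + (r + sqrt(2 + 0))*(r + r) = -6 + (r + sqrt(2))*(2*r) = -6 + 2*r*(r + sqrt(2)))
c(u, w) = -9 + sqrt(47 - 10*sqrt(2)) (c(u, w) = -9 + sqrt(3 + (-6 + 2*(-5)**2 + 2*(-5)*sqrt(2))) = -9 + sqrt(3 + (-6 + 2*25 - 10*sqrt(2))) = -9 + sqrt(3 + (-6 + 50 - 10*sqrt(2))) = -9 + sqrt(3 + (44 - 10*sqrt(2))) = -9 + sqrt(47 - 10*sqrt(2)))
U(4, -11)*(c(0, 4) - 84) = (-11/4)*((-9 + sqrt(47 - 10*sqrt(2))) - 84) = (-11*1/4)*(-93 + sqrt(47 - 10*sqrt(2))) = -11*(-93 + sqrt(47 - 10*sqrt(2)))/4 = 1023/4 - 11*sqrt(47 - 10*sqrt(2))/4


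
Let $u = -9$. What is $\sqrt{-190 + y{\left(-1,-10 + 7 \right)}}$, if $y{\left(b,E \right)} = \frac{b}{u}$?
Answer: $\frac{i \sqrt{1709}}{3} \approx 13.78 i$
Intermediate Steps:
$y{\left(b,E \right)} = - \frac{b}{9}$ ($y{\left(b,E \right)} = \frac{b}{-9} = b \left(- \frac{1}{9}\right) = - \frac{b}{9}$)
$\sqrt{-190 + y{\left(-1,-10 + 7 \right)}} = \sqrt{-190 - - \frac{1}{9}} = \sqrt{-190 + \frac{1}{9}} = \sqrt{- \frac{1709}{9}} = \frac{i \sqrt{1709}}{3}$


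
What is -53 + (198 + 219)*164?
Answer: 68335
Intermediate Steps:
-53 + (198 + 219)*164 = -53 + 417*164 = -53 + 68388 = 68335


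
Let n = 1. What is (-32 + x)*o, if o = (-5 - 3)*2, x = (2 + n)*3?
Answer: 368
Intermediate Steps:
x = 9 (x = (2 + 1)*3 = 3*3 = 9)
o = -16 (o = -8*2 = -16)
(-32 + x)*o = (-32 + 9)*(-16) = -23*(-16) = 368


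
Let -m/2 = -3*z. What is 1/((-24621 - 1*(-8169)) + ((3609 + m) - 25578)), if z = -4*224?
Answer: -1/43797 ≈ -2.2833e-5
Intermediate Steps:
z = -896
m = -5376 (m = -(-6)*(-896) = -2*2688 = -5376)
1/((-24621 - 1*(-8169)) + ((3609 + m) - 25578)) = 1/((-24621 - 1*(-8169)) + ((3609 - 5376) - 25578)) = 1/((-24621 + 8169) + (-1767 - 25578)) = 1/(-16452 - 27345) = 1/(-43797) = -1/43797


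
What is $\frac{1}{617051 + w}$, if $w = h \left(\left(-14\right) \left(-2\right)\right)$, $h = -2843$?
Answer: $\frac{1}{537447} \approx 1.8606 \cdot 10^{-6}$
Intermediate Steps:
$w = -79604$ ($w = - 2843 \left(\left(-14\right) \left(-2\right)\right) = \left(-2843\right) 28 = -79604$)
$\frac{1}{617051 + w} = \frac{1}{617051 - 79604} = \frac{1}{537447}$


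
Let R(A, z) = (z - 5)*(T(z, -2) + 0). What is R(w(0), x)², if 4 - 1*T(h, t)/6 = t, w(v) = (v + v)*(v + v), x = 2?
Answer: 11664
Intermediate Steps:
w(v) = 4*v² (w(v) = (2*v)*(2*v) = 4*v²)
T(h, t) = 24 - 6*t
R(A, z) = -180 + 36*z (R(A, z) = (z - 5)*((24 - 6*(-2)) + 0) = (-5 + z)*((24 + 12) + 0) = (-5 + z)*(36 + 0) = (-5 + z)*36 = -180 + 36*z)
R(w(0), x)² = (-180 + 36*2)² = (-180 + 72)² = (-108)² = 11664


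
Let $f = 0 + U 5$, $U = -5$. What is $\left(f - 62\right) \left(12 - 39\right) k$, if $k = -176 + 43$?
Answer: $-312417$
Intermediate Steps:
$k = -133$
$f = -25$ ($f = 0 - 25 = -25$)
$\left(f - 62\right) \left(12 - 39\right) k = \left(-25 - 62\right) \left(12 - 39\right) \left(-133\right) = \left(-87\right) \left(-27\right) \left(-133\right) = 2349 \left(-133\right) = -312417$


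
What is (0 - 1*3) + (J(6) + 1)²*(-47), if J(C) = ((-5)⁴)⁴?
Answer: -1094304025187530517578175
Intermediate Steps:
J(C) = 152587890625 (J(C) = 625⁴ = 152587890625)
(0 - 1*3) + (J(6) + 1)²*(-47) = (0 - 1*3) + (152587890625 + 1)²*(-47) = (0 - 3) + 152587890626²*(-47) = -3 + 23283064365692138671876*(-47) = -3 - 1094304025187530517578172 = -1094304025187530517578175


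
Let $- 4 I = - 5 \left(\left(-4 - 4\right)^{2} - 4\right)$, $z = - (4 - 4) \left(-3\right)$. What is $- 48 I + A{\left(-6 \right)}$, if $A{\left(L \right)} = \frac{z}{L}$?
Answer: $-3600$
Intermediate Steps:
$z = 0$ ($z = \left(-1\right) 0 \left(-3\right) = 0 \left(-3\right) = 0$)
$I = 75$ ($I = - \frac{\left(-5\right) \left(\left(-4 - 4\right)^{2} - 4\right)}{4} = - \frac{\left(-5\right) \left(\left(-8\right)^{2} - 4\right)}{4} = - \frac{\left(-5\right) \left(64 - 4\right)}{4} = - \frac{\left(-5\right) 60}{4} = \left(- \frac{1}{4}\right) \left(-300\right) = 75$)
$A{\left(L \right)} = 0$ ($A{\left(L \right)} = \frac{0}{L} = 0$)
$- 48 I + A{\left(-6 \right)} = \left(-48\right) 75 + 0 = -3600 + 0 = -3600$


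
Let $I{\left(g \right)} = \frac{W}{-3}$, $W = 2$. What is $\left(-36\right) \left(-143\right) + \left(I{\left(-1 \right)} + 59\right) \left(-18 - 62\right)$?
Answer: $\frac{1444}{3} \approx 481.33$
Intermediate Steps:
$I{\left(g \right)} = - \frac{2}{3}$ ($I{\left(g \right)} = \frac{2}{-3} = 2 \left(- \frac{1}{3}\right) = - \frac{2}{3}$)
$\left(-36\right) \left(-143\right) + \left(I{\left(-1 \right)} + 59\right) \left(-18 - 62\right) = \left(-36\right) \left(-143\right) + \left(- \frac{2}{3} + 59\right) \left(-18 - 62\right) = 5148 + \frac{175}{3} \left(-80\right) = 5148 - \frac{14000}{3} = \frac{1444}{3}$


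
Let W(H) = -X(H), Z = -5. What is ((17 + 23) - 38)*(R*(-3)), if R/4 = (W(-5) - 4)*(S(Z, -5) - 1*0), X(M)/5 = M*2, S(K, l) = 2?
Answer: -2208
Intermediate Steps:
X(M) = 10*M (X(M) = 5*(M*2) = 5*(2*M) = 10*M)
W(H) = -10*H
R = 368 (R = 4*((-10*(-5) - 4)*(2 - 1*0)) = 4*((50 - 4)*(2 + 0)) = 4*(46*2) = 4*92 = 368)
((17 + 23) - 38)*(R*(-3)) = ((17 + 23) - 38)*(368*(-3)) = (40 - 38)*(-1104) = 2*(-1104) = -2208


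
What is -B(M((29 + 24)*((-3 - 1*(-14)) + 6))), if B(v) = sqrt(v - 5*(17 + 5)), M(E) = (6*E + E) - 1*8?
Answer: -sqrt(6189) ≈ -78.670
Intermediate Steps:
M(E) = -8 + 7*E (M(E) = 7*E - 8 = -8 + 7*E)
B(v) = sqrt(-110 + v) (B(v) = sqrt(v - 5*22) = sqrt(v - 110) = sqrt(-110 + v))
-B(M((29 + 24)*((-3 - 1*(-14)) + 6))) = -sqrt(-110 + (-8 + 7*((29 + 24)*((-3 - 1*(-14)) + 6)))) = -sqrt(-110 + (-8 + 7*(53*((-3 + 14) + 6)))) = -sqrt(-110 + (-8 + 7*(53*(11 + 6)))) = -sqrt(-110 + (-8 + 7*(53*17))) = -sqrt(-110 + (-8 + 7*901)) = -sqrt(-110 + (-8 + 6307)) = -sqrt(-110 + 6299) = -sqrt(6189)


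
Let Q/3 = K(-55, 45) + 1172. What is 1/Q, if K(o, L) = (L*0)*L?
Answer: 1/3516 ≈ 0.00028441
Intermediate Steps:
K(o, L) = 0 (K(o, L) = 0*L = 0)
Q = 3516 (Q = 3*(0 + 1172) = 3*1172 = 3516)
1/Q = 1/3516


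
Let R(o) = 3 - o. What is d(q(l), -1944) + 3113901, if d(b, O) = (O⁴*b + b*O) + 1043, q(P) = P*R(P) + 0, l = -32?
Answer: -15995693169983296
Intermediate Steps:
q(P) = P*(3 - P) (q(P) = P*(3 - P) + 0 = P*(3 - P))
d(b, O) = 1043 + O*b + b*O⁴ (d(b, O) = (b*O⁴ + O*b) + 1043 = (O*b + b*O⁴) + 1043 = 1043 + O*b + b*O⁴)
d(q(l), -1944) + 3113901 = (1043 - (-62208)*(3 - 1*(-32)) - 32*(3 - 1*(-32))*(-1944)⁴) + 3113901 = (1043 - (-62208)*(3 + 32) - 32*(3 + 32)*14281868906496) + 3113901 = (1043 - (-62208)*35 - 32*35*14281868906496) + 3113901 = (1043 - 1944*(-1120) - 1120*14281868906496) + 3113901 = (1043 + 2177280 - 15995693175275520) + 3113901 = -15995693173097197 + 3113901 = -15995693169983296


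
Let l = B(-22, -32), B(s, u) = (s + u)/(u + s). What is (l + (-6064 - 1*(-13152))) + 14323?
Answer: 21412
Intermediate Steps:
B(s, u) = 1 (B(s, u) = (s + u)/(s + u) = 1)
l = 1
(l + (-6064 - 1*(-13152))) + 14323 = (1 + (-6064 - 1*(-13152))) + 14323 = (1 + (-6064 + 13152)) + 14323 = (1 + 7088) + 14323 = 7089 + 14323 = 21412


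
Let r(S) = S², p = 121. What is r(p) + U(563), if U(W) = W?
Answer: 15204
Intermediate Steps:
r(p) + U(563) = 121² + 563 = 14641 + 563 = 15204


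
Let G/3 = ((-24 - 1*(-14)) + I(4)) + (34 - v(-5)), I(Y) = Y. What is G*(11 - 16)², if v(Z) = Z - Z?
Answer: 2100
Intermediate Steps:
v(Z) = 0
G = 84 (G = 3*(((-24 - 1*(-14)) + 4) + (34 - 1*0)) = 3*(((-24 + 14) + 4) + (34 + 0)) = 3*((-10 + 4) + 34) = 3*(-6 + 34) = 3*28 = 84)
G*(11 - 16)² = 84*(11 - 16)² = 84*(-5)² = 84*25 = 2100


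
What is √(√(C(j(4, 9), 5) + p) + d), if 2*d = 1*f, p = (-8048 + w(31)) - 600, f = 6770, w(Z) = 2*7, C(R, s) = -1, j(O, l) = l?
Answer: √(3385 + I*√8635) ≈ 58.186 + 0.7985*I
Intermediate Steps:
w(Z) = 14
p = -8634 (p = (-8048 + 14) - 600 = -8034 - 600 = -8634)
d = 3385 (d = (1*6770)/2 = (½)*6770 = 3385)
√(√(C(j(4, 9), 5) + p) + d) = √(√(-1 - 8634) + 3385) = √(√(-8635) + 3385) = √(I*√8635 + 3385) = √(3385 + I*√8635)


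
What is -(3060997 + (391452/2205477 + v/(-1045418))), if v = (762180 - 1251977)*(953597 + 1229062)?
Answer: -285313963310641853/69868041042 ≈ -4.0836e+6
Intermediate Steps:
v = -1069059830223 (v = -489797*2182659 = -1069059830223)
-(3060997 + (391452/2205477 + v/(-1045418))) = -(3060997 + (391452/2205477 - 1069059830223/(-1045418))) = -(3060997 + (391452*(1/2205477) - 1069059830223*(-1/1045418))) = -(3060997 + (130484/735159 + 97187257293/95038)) = -(3060997 + 71448099285202979/69868041042) = -1*285313963310641853/69868041042 = -285313963310641853/69868041042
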